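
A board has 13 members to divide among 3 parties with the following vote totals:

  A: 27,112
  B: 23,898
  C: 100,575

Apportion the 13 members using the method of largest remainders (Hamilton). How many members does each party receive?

Total 151585; standard divisor 151585/13 ≈ 11660.385.
Standard quotas: A 2.3251, B 2.0495, C 8.6254.
Lower quotas: A 2, B 2, C 8 (sum 12, leaving 1 seat).
Remainders in descending order: C 0.6254, A 0.3251, B 0.0495.
Largest remainder: C receives the extra seat.

A: 2, B: 2, C: 9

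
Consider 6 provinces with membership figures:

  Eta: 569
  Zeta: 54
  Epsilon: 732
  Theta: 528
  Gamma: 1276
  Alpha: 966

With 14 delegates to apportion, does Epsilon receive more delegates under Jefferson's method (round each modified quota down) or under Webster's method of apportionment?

Webster

Jefferson: Eta 2, Zeta 0, Epsilon 2, Theta 2, Gamma 5, Alpha 3.
Webster: Eta 2, Zeta 0, Epsilon 3, Theta 2, Gamma 4, Alpha 3.
Epsilon gets 2 under Jefferson and 3 under Webster.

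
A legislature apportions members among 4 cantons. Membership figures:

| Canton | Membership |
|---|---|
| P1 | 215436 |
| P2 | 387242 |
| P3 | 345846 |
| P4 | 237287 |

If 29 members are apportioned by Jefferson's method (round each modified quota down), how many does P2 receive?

10

Standard divisor 1185811/29 ≈ 40890.034; standard quotas: P1 5.269, P2 9.470, P3 8.458, P4 5.803.
Rounding down gives 5, 9, 8, 5 = 27 seats, so the divisor must be adjusted.
With modified divisor 38600: modified quotas P1 5.581, P2 10.032, P3 8.960, P4 6.147.
Rounding down: P1 5, P2 10, P3 8, P4 6 (total 29).
P2 receives 10.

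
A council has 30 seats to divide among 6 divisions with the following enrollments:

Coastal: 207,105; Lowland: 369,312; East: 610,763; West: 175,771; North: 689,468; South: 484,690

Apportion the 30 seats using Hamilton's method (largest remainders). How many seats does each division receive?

Standard divisor: 2537109 ÷ 30 ≈ 84570.3.
Standard quotas: Coastal 2.4489, Lowland 4.3669, East 7.2220, West 2.0784, North 8.1526, South 5.7312.
Lower quotas: Coastal 2, Lowland 4, East 7, West 2, North 8, South 5 (sum 28, leaving 2 seats).
Remainders in descending order: South 0.7312, Coastal 0.4489, Lowland 0.3669, East 0.2220, North 0.1526, West 0.0784.
Largest remainders: South, Coastal receive the extra seats.

Coastal 3; Lowland 4; East 7; West 2; North 8; South 6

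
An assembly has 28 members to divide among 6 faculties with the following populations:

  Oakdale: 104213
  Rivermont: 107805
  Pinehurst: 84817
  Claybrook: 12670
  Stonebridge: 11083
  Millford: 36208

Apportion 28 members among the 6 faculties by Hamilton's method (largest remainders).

Oakdale 8, Rivermont 8, Pinehurst 7, Claybrook 1, Stonebridge 1, Millford 3

The standard divisor is 356796/28 ≈ 12742.714.
Standard quotas: Oakdale 8.1782, Rivermont 8.4601, Pinehurst 6.6561, Claybrook 0.9943, Stonebridge 0.8698, Millford 2.8415.
Lower quotas: Oakdale 8, Rivermont 8, Pinehurst 6, Claybrook 0, Stonebridge 0, Millford 2 (sum 24, leaving 4 seats).
Remainders in descending order: Claybrook 0.9943, Stonebridge 0.8698, Millford 0.8415, Pinehurst 0.6561, Rivermont 0.4601, Oakdale 0.1782.
The surplus seats go to Claybrook, Stonebridge, Millford, Pinehurst.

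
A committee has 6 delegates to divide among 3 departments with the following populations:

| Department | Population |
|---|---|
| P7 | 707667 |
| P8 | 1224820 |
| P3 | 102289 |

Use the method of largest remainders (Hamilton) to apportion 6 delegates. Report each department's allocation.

P7 2; P8 4; P3 0

Standard divisor: 2034776 ÷ 6 ≈ 339129.333.
Standard quotas: P7 2.0867, P8 3.6117, P3 0.3016.
Lower quotas: P7 2, P8 3, P3 0 (sum 5, leaving 1 seat).
Remainders in descending order: P8 0.6117, P3 0.3016, P7 0.0867.
The surplus seat goes to P8.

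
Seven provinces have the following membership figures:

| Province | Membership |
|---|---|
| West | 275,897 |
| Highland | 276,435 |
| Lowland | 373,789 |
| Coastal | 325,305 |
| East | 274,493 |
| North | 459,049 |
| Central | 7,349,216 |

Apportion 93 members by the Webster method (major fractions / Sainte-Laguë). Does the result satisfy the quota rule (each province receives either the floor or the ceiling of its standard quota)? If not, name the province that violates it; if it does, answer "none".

Central

Standard quotas: West 2.749, Highland 2.754, Lowland 3.724, Coastal 3.241, East 2.735, North 4.574, Central 73.223.
Webster allocation: West 3, Highland 3, Lowland 4, Coastal 3, East 3, North 5, Central 72.
Central has quota 73.223 (lower 73, upper 74) but receives 72 — outside the quota interval.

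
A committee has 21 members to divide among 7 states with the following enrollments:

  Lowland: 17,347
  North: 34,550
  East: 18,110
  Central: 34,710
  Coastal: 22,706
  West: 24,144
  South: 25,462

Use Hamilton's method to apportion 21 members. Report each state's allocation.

Lowland=2, North=4, East=2, Central=4, Coastal=3, West=3, South=3

The standard divisor is 177029/21 ≈ 8429.952.
Standard quotas: Lowland 2.0578, North 4.0985, East 2.1483, Central 4.1175, Coastal 2.6935, West 2.8641, South 3.0204.
Lower quotas: Lowland 2, North 4, East 2, Central 4, Coastal 2, West 2, South 3 (sum 19, leaving 2 seats).
Remainders in descending order: West 0.8641, Coastal 0.6935, East 0.1483, Central 0.1175, North 0.0985, Lowland 0.0578, South 0.0204.
Largest remainders: West, Coastal receive the extra seats.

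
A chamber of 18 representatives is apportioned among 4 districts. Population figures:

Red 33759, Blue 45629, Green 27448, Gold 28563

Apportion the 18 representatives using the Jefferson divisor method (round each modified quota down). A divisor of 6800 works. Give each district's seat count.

With modified divisor 6800: modified quotas Red 4.965, Blue 6.710, Green 4.036, Gold 4.200.
Rounding down: Red 4, Blue 6, Green 4, Gold 4 (total 18).

Red 4, Blue 6, Green 4, Gold 4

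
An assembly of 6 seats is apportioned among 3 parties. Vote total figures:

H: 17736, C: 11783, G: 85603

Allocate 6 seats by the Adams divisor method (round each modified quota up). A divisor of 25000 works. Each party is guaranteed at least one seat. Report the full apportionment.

H: 1, C: 1, G: 4

With modified divisor 25000: modified quotas H 0.709, C 0.471, G 3.424.
Rounding up: H 1, C 1, G 4 (total 6).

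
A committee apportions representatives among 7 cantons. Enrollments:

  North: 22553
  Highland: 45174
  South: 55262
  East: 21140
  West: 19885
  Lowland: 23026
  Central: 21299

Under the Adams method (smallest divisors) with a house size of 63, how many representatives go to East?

Standard divisor 208339/63 ≈ 3306.968; standard quotas: North 6.820, Highland 13.660, South 16.711, East 6.393, West 6.013, Lowland 6.963, Central 6.441.
Rounding up gives 7, 14, 17, 7, 7, 7, 7 = 66 seats, so the divisor must be adjusted.
With modified divisor 3500: modified quotas North 6.444, Highland 12.907, South 15.789, East 6.040, West 5.681, Lowland 6.579, Central 6.085.
Rounding up: North 7, Highland 13, South 16, East 7, West 6, Lowland 7, Central 7 (total 63).
East receives 7.

7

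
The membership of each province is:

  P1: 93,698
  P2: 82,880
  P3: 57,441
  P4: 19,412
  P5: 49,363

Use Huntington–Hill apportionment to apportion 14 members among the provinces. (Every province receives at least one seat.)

With divisor 22201: modified quotas P1 4.220, P2 3.733, P3 2.587, P4 0.874, P5 2.223.
Geometric-mean thresholds: P1 √(4·5)=4.472, P2 √(3·4)=3.464, P3 √(2·3)=2.449, P4 (min 1), P5 √(2·3)=2.449.
Each quota rounded against its threshold gives P1 4, P2 4, P3 3, P4 1, P5 2 (total 14).

P1=4, P2=4, P3=3, P4=1, P5=2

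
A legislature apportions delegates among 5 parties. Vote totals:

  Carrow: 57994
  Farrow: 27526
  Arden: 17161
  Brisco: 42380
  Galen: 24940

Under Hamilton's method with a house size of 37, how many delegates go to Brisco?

9

Total 170001; standard divisor 170001/37 ≈ 4594.622.
Standard quotas: Carrow 12.6221, Farrow 5.9909, Arden 3.7350, Brisco 9.2238, Galen 5.4281.
Lower quotas: Carrow 12, Farrow 5, Arden 3, Brisco 9, Galen 5 (sum 34, leaving 3 seats).
Remainders in descending order: Farrow 0.9909, Arden 0.7350, Carrow 0.6221, Galen 0.4281, Brisco 0.2238.
The surplus seats go to Farrow, Arden, Carrow.
Brisco receives 9.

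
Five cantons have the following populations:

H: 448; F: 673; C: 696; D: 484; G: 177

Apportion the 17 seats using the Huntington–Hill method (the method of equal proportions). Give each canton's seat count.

H: 3, F: 5, C: 5, D: 3, G: 1

With divisor 145: modified quotas H 3.090, F 4.641, C 4.800, D 3.338, G 1.221.
Geometric-mean thresholds: H √(3·4)=3.464, F √(4·5)=4.472, C √(4·5)=4.472, D √(3·4)=3.464, G √(1·2)=1.414.
Each quota rounded against its threshold gives H 3, F 5, C 5, D 3, G 1 (total 17).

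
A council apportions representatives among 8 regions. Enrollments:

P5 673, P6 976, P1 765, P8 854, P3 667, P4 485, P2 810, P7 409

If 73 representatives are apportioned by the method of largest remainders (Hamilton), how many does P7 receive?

The standard divisor is 5639/73 ≈ 77.247.
Standard quotas: P5 8.712, P6 12.635, P1 9.903, P8 11.056, P3 8.635, P4 6.279, P2 10.486, P7 5.295.
Lower quotas: P5 8, P6 12, P1 9, P8 11, P3 8, P4 6, P2 10, P7 5 (sum 69, leaving 4 seats).
Remainders in descending order: P1 0.903, P5 0.712, P6 0.635, P3 0.635, P2 0.486, P7 0.295, P4 0.279, P8 0.056.
Largest remainders: P1, P5, P6, P3 receive the extra seats.
P7 receives 5.

5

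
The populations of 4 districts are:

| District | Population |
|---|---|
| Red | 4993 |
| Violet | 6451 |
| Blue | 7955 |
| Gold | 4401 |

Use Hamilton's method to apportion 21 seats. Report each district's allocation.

Red 4; Violet 6; Blue 7; Gold 4

Standard divisor: 23800 ÷ 21 ≈ 1133.333.
Standard quotas: Red 4.4056, Violet 5.6921, Blue 7.0191, Gold 3.8832.
Lower quotas: Red 4, Violet 5, Blue 7, Gold 3 (sum 19, leaving 2 seats).
Remainders in descending order: Gold 0.8832, Violet 0.6921, Red 0.4056, Blue 0.0191.
Largest remainders: Gold, Violet receive the extra seats.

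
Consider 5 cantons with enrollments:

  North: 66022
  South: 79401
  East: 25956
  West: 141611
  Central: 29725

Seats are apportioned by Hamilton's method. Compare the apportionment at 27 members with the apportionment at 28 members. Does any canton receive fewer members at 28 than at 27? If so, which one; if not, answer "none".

Central

At 27 seats: North 5, South 6, East 2, West 11, Central 3.
At 28 seats: North 5, South 7, East 2, West 12, Central 2.
Central drops from 3 to 2.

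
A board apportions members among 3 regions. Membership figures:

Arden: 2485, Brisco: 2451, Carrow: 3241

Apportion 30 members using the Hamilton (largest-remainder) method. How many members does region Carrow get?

12

Standard divisor: 8177 ÷ 30 ≈ 272.567.
Standard quotas: Arden 9.117, Brisco 8.992, Carrow 11.891.
Lower quotas: Arden 9, Brisco 8, Carrow 11 (sum 28, leaving 2 seats).
Remainders in descending order: Brisco 0.992, Carrow 0.891, Arden 0.117.
The surplus seats go to Brisco, Carrow.
Carrow receives 12.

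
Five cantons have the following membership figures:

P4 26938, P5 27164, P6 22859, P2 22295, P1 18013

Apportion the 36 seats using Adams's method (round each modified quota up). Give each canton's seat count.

Standard divisor 117269/36 ≈ 3257.472; standard quotas: P4 8.270, P5 8.339, P6 7.017, P2 6.844, P1 5.530.
Rounding up gives 9, 9, 8, 7, 6 = 39 seats, so the divisor must be adjusted.
With modified divisor 3500: modified quotas P4 7.697, P5 7.761, P6 6.531, P2 6.370, P1 5.147.
Rounding up: P4 8, P5 8, P6 7, P2 7, P1 6 (total 36).

P4: 8; P5: 8; P6: 7; P2: 7; P1: 6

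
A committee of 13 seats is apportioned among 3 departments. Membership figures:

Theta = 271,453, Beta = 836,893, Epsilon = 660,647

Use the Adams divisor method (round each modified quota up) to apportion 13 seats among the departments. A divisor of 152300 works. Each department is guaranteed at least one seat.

With modified divisor 152300: modified quotas Theta 1.782, Beta 5.495, Epsilon 4.338.
Rounding up: Theta 2, Beta 6, Epsilon 5 (total 13).

Theta=2, Beta=6, Epsilon=5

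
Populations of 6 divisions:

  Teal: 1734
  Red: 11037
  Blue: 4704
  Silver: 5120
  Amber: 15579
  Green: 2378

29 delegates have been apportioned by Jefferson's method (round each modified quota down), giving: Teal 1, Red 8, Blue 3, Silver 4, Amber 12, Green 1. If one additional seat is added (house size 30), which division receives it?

Red

Priority for the next seat is population ÷ (current seats + 1).
Priorities: Teal 867.000, Red 1226.333, Blue 1176.000, Silver 1024.000, Amber 1198.385, Green 1189.000.
Highest priority: Red.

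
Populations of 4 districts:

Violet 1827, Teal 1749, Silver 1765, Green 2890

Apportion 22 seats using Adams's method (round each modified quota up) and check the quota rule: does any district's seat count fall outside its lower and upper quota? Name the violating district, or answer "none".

none

Standard quotas: Violet 4.883, Teal 4.675, Silver 4.718, Green 7.724.
Adams allocation: Violet 5, Teal 5, Silver 5, Green 7.
Every allocation lies between the lower and upper quota.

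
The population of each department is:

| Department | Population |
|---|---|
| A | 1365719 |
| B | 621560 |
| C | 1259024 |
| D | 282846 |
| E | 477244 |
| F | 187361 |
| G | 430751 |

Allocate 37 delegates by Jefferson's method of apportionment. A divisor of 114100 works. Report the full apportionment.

A=11; B=5; C=11; D=2; E=4; F=1; G=3

With modified divisor 114100: modified quotas A 11.969, B 5.448, C 11.034, D 2.479, E 4.183, F 1.642, G 3.775.
Rounding down: A 11, B 5, C 11, D 2, E 4, F 1, G 3 (total 37).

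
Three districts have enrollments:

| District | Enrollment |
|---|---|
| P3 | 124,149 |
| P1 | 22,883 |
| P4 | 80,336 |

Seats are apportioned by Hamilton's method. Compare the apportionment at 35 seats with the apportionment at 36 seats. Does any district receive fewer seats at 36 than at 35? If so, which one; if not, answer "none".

P1

At 35 seats: P3 19, P1 4, P4 12.
At 36 seats: P3 20, P1 3, P4 13.
P1 drops from 4 to 3.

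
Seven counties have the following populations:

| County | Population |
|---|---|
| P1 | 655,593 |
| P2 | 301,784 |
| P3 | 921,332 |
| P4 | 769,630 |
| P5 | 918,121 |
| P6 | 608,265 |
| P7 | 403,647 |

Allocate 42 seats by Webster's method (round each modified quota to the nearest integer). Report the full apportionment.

Standard divisor 4578372/42 ≈ 109008.857; standard quotas: P1 6.014, P2 2.768, P3 8.452, P4 7.060, P5 8.422, P6 5.580, P7 3.703.
Rounding to the nearest integer gives P1 6, P2 3, P3 8, P4 7, P5 8, P6 6, P7 4 — total 42, matching the house size, so no adjustment is needed.

P1=6; P2=3; P3=8; P4=7; P5=8; P6=6; P7=4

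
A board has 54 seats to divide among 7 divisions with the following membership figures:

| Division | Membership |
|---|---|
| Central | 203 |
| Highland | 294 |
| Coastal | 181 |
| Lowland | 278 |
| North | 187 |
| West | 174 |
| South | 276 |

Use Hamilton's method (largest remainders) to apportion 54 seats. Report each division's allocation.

Central=7, Highland=10, Coastal=6, Lowland=10, North=6, West=6, South=9

The standard divisor is 1593/54 ≈ 29.5.
Standard quotas: Central 6.881, Highland 9.966, Coastal 6.136, Lowland 9.424, North 6.339, West 5.898, South 9.356.
Lower quotas: Central 6, Highland 9, Coastal 6, Lowland 9, North 6, West 5, South 9 (sum 50, leaving 4 seats).
Remainders in descending order: Highland 0.966, West 0.898, Central 0.881, Lowland 0.424, South 0.356, North 0.339, Coastal 0.136.
Largest remainders: Highland, West, Central, Lowland receive the extra seats.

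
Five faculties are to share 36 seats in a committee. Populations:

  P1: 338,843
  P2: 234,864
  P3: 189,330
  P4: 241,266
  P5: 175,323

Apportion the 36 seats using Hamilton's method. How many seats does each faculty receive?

P1 10, P2 7, P3 6, P4 8, P5 5

Total 1179626; standard divisor 1179626/36 ≈ 32767.389.
Standard quotas: P1 10.3409, P2 7.1676, P3 5.7780, P4 7.3630, P5 5.3505.
Lower quotas: P1 10, P2 7, P3 5, P4 7, P5 5 (sum 34, leaving 2 seats).
Remainders in descending order: P3 0.7780, P4 0.3630, P5 0.3505, P1 0.3409, P2 0.1676.
The surplus seats go to P3, P4.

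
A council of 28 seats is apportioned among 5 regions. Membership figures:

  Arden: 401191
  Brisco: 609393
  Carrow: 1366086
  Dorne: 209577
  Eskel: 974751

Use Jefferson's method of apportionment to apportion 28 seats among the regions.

Arden 3, Brisco 5, Carrow 11, Dorne 1, Eskel 8

Standard divisor 3560998/28 ≈ 127178.5; standard quotas: Arden 3.155, Brisco 4.792, Carrow 10.741, Dorne 1.648, Eskel 7.664.
Rounding down gives 3, 4, 10, 1, 7 = 25 seats, so the divisor must be adjusted.
With modified divisor 117800: modified quotas Arden 3.406, Brisco 5.173, Carrow 11.597, Dorne 1.779, Eskel 8.275.
Rounding down: Arden 3, Brisco 5, Carrow 11, Dorne 1, Eskel 8 (total 28).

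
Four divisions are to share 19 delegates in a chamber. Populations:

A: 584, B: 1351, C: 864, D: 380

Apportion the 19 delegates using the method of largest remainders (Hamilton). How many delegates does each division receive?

A=4, B=8, C=5, D=2

The standard divisor is 3179/19 ≈ 167.316.
Standard quotas: A 3.490, B 8.075, C 5.164, D 2.271.
Lower quotas: A 3, B 8, C 5, D 2 (sum 18, leaving 1 seat).
Remainders in descending order: A 0.490, D 0.271, C 0.164, B 0.075.
The surplus seat goes to A.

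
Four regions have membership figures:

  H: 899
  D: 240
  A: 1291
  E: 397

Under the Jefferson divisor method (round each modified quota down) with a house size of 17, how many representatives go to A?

Standard divisor 2827/17 ≈ 166.294; standard quotas: H 5.406, D 1.443, A 7.763, E 2.387.
Rounding down gives 5, 1, 7, 2 = 15 seats, so the divisor must be adjusted.
With modified divisor 147: modified quotas H 6.116, D 1.633, A 8.782, E 2.701.
Rounding down: H 6, D 1, A 8, E 2 (total 17).
A receives 8.

8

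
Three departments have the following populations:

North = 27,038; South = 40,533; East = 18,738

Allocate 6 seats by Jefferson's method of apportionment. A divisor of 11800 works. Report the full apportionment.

North=2; South=3; East=1

With modified divisor 11800: modified quotas North 2.291, South 3.435, East 1.588.
Rounding down: North 2, South 3, East 1 (total 6).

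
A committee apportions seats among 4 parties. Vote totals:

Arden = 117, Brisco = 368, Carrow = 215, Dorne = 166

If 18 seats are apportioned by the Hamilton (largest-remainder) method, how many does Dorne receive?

3

Total 866; standard divisor 866/18 ≈ 48.111.
Standard quotas: Arden 2.432, Brisco 7.649, Carrow 4.469, Dorne 3.450.
Lower quotas: Arden 2, Brisco 7, Carrow 4, Dorne 3 (sum 16, leaving 2 seats).
Remainders in descending order: Brisco 0.649, Carrow 0.469, Dorne 0.450, Arden 0.432.
Largest remainders: Brisco, Carrow receive the extra seats.
Dorne receives 3.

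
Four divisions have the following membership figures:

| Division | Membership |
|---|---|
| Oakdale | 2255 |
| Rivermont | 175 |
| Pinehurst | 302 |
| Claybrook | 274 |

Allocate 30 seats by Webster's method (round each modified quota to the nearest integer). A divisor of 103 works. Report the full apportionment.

With modified divisor 103: modified quotas Oakdale 21.893, Rivermont 1.699, Pinehurst 2.932, Claybrook 2.660.
Rounding to the nearest integer: Oakdale 22, Rivermont 2, Pinehurst 3, Claybrook 3 (total 30).

Oakdale: 22; Rivermont: 2; Pinehurst: 3; Claybrook: 3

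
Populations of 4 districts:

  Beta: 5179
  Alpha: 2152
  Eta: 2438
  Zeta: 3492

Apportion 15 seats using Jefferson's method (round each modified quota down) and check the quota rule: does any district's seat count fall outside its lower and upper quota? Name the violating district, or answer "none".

Standard quotas: Beta 5.858, Alpha 2.434, Eta 2.758, Zeta 3.950.
Jefferson allocation: Beta 6, Alpha 2, Eta 3, Zeta 4.
Every allocation lies between the lower and upper quota.

none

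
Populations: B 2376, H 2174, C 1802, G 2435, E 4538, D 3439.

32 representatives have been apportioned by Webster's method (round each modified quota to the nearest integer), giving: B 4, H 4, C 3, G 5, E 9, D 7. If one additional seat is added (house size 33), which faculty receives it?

Priority for the next seat is population ÷ (current seats + 0.5).
Priorities: B 528.000, H 483.111, C 514.857, G 442.727, E 477.684, D 458.533.
Highest priority: B.

B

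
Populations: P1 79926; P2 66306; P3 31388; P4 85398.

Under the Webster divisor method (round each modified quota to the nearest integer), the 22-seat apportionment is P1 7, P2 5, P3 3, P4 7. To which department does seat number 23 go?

P2

Priority for the next seat is population ÷ (current seats + 0.5).
Priorities: P1 10656.800, P2 12055.636, P3 8968.000, P4 11386.400.
Highest priority: P2.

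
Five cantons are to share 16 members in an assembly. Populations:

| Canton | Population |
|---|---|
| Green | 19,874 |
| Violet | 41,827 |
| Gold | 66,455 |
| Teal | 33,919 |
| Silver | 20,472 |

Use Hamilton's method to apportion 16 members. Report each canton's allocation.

Green=2; Violet=3; Gold=6; Teal=3; Silver=2

Standard divisor: 182547 ÷ 16 ≈ 11409.188.
Standard quotas: Green 1.7419, Violet 3.6661, Gold 5.8247, Teal 2.9730, Silver 1.7943.
Lower quotas: Green 1, Violet 3, Gold 5, Teal 2, Silver 1 (sum 12, leaving 4 seats).
Remainders in descending order: Teal 0.9730, Gold 0.8247, Silver 0.7943, Green 0.7419, Violet 0.6661.
The surplus seats go to Teal, Gold, Silver, Green.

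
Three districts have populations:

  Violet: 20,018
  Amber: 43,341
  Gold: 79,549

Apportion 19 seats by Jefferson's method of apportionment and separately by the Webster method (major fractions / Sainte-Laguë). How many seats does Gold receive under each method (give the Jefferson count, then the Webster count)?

Jefferson: Violet 2, Amber 6, Gold 11.
Webster: Violet 3, Amber 6, Gold 10.
Gold gets 11 under Jefferson and 10 under Webster.

11 and 10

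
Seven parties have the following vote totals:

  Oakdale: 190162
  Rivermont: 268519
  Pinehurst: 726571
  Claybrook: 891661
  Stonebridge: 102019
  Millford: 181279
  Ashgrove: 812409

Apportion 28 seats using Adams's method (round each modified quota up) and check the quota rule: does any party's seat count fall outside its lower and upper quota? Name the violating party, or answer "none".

Standard quotas: Oakdale 1.678, Rivermont 2.370, Pinehurst 6.412, Claybrook 7.869, Stonebridge 0.900, Millford 1.600, Ashgrove 7.170.
Adams allocation: Oakdale 2, Rivermont 3, Pinehurst 6, Claybrook 7, Stonebridge 1, Millford 2, Ashgrove 7.
Every allocation lies between the lower and upper quota.

none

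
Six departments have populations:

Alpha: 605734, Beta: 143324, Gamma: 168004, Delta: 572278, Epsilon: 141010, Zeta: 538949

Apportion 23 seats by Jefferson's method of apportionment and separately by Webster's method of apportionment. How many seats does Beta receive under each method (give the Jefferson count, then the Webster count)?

1 and 2

Jefferson: Alpha 7, Beta 1, Gamma 2, Delta 6, Epsilon 1, Zeta 6.
Webster: Alpha 6, Beta 2, Gamma 2, Delta 6, Epsilon 1, Zeta 6.
Beta gets 1 under Jefferson and 2 under Webster.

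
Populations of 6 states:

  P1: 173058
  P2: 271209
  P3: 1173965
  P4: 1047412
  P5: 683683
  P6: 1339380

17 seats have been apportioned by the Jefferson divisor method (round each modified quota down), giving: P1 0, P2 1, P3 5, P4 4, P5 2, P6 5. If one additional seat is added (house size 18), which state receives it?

P5

Priority for the next seat is population ÷ (current seats + 1).
Priorities: P1 173058.000, P2 135604.500, P3 195660.833, P4 209482.400, P5 227894.333, P6 223230.000.
Highest priority: P5.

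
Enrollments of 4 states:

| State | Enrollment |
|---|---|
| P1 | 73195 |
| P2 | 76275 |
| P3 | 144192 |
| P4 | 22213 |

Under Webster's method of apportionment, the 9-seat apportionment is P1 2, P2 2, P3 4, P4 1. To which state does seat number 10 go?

Priority for the next seat is population ÷ (current seats + 0.5).
Priorities: P1 29278.000, P2 30510.000, P3 32042.667, P4 14808.667.
Highest priority: P3.

P3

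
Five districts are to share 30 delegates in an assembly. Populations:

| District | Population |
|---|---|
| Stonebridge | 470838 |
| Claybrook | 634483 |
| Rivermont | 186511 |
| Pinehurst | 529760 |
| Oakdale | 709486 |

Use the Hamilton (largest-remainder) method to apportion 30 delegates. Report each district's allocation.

The standard divisor is 2531078/30 ≈ 84369.267.
Standard quotas: Stonebridge 5.5807, Claybrook 7.5203, Rivermont 2.2107, Pinehurst 6.2791, Oakdale 8.4093.
Lower quotas: Stonebridge 5, Claybrook 7, Rivermont 2, Pinehurst 6, Oakdale 8 (sum 28, leaving 2 seats).
Remainders in descending order: Stonebridge 0.5807, Claybrook 0.5203, Oakdale 0.4093, Pinehurst 0.2791, Rivermont 0.2107.
Largest remainders: Stonebridge, Claybrook receive the extra seats.

Stonebridge 6; Claybrook 8; Rivermont 2; Pinehurst 6; Oakdale 8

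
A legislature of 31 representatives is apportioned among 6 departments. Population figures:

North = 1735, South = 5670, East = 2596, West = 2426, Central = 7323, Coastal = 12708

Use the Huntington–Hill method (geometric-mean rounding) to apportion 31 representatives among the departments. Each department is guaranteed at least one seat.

With divisor 1048: modified quotas North 1.656, South 5.410, East 2.477, West 2.315, Central 6.988, Coastal 12.126.
Geometric-mean thresholds: North √(1·2)=1.414, South √(5·6)=5.477, East √(2·3)=2.449, West √(2·3)=2.449, Central √(6·7)=6.481, Coastal √(12·13)=12.490.
Each quota rounded against its threshold gives North 2, South 5, East 3, West 2, Central 7, Coastal 12 (total 31).

North 2, South 5, East 3, West 2, Central 7, Coastal 12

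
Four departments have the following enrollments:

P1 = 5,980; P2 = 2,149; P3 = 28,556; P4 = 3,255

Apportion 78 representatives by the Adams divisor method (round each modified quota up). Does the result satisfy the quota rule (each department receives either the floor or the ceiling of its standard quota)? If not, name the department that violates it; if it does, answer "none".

P3

Standard quotas: P1 11.679, P2 4.197, P3 55.768, P4 6.357.
Adams allocation: P1 12, P2 5, P3 54, P4 7.
P3 has quota 55.768 (lower 55, upper 56) but receives 54 — outside the quota interval.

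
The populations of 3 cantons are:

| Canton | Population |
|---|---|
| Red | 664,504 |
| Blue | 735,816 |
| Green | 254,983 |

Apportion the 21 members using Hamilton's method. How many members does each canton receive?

Standard divisor: 1655303 ÷ 21 ≈ 78823.952.
Standard quotas: Red 8.4302, Blue 9.3349, Green 3.2348.
Lower quotas: Red 8, Blue 9, Green 3 (sum 20, leaving 1 seat).
Remainders in descending order: Red 0.4302, Blue 0.3349, Green 0.2348.
The surplus seat goes to Red.

Red=9; Blue=9; Green=3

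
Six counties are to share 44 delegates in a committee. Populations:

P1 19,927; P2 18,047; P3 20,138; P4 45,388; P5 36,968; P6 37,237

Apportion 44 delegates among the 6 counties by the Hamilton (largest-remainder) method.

The standard divisor is 177705/44 ≈ 4038.75.
Standard quotas: P1 4.9340, P2 4.4685, P3 4.9862, P4 11.2381, P5 9.1533, P6 9.2199.
Lower quotas: P1 4, P2 4, P3 4, P4 11, P5 9, P6 9 (sum 41, leaving 3 seats).
Remainders in descending order: P3 0.9862, P1 0.9340, P2 0.4685, P4 0.2381, P6 0.2199, P5 0.1533.
The surplus seats go to P3, P1, P2.

P1 5; P2 5; P3 5; P4 11; P5 9; P6 9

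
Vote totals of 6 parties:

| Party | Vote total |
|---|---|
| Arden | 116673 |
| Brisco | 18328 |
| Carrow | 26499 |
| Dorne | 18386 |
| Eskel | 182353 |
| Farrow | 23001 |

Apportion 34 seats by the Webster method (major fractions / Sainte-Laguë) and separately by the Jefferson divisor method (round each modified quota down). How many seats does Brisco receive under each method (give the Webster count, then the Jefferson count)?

2 and 1

Webster: Arden 10, Brisco 2, Carrow 2, Dorne 2, Eskel 16, Farrow 2.
Jefferson: Arden 11, Brisco 1, Carrow 2, Dorne 1, Eskel 17, Farrow 2.
Brisco gets 2 under Webster and 1 under Jefferson.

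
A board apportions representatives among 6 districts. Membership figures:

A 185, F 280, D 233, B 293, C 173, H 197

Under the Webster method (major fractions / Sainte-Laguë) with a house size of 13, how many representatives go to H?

2

Standard divisor 1361/13 ≈ 104.692; standard quotas: A 1.767, F 2.675, D 2.226, B 2.799, C 1.652, H 1.882.
Rounding to the nearest integer gives 2, 3, 2, 3, 2, 2 = 14 seats, so the divisor must be adjusted.
With modified divisor 113.7: modified quotas A 1.627, F 2.463, D 2.049, B 2.577, C 1.522, H 1.733.
Rounding to the nearest integer: A 2, F 2, D 2, B 3, C 2, H 2 (total 13).
H receives 2.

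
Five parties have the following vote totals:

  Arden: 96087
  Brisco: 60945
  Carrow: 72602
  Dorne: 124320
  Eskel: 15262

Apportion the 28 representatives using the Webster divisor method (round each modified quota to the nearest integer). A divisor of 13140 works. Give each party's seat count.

Arden=7, Brisco=5, Carrow=6, Dorne=9, Eskel=1

With modified divisor 13140: modified quotas Arden 7.313, Brisco 4.638, Carrow 5.525, Dorne 9.461, Eskel 1.161.
Rounding to the nearest integer: Arden 7, Brisco 5, Carrow 6, Dorne 9, Eskel 1 (total 28).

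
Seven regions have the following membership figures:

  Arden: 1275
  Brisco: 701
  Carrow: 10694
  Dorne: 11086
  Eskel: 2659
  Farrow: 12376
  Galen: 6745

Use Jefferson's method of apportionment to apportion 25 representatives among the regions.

Standard divisor 45536/25 ≈ 1821.44; standard quotas: Arden 0.700, Brisco 0.385, Carrow 5.871, Dorne 6.086, Eskel 1.460, Farrow 6.795, Galen 3.703.
Rounding down gives 0, 0, 5, 6, 1, 6, 3 = 21 seats, so the divisor must be adjusted.
With modified divisor 1570: modified quotas Arden 0.812, Brisco 0.446, Carrow 6.811, Dorne 7.061, Eskel 1.694, Farrow 7.883, Galen 4.296.
Rounding down: Arden 0, Brisco 0, Carrow 6, Dorne 7, Eskel 1, Farrow 7, Galen 4 (total 25).

Arden: 0; Brisco: 0; Carrow: 6; Dorne: 7; Eskel: 1; Farrow: 7; Galen: 4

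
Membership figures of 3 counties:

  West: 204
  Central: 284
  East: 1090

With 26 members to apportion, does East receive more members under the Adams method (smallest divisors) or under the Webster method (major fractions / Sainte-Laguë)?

Webster

Adams: West 4, Central 5, East 17.
Webster: West 3, Central 5, East 18.
East gets 17 under Adams and 18 under Webster.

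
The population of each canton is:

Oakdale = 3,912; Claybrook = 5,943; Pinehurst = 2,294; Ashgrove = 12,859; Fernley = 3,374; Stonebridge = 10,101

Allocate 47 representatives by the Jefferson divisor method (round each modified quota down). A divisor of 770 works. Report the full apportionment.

With modified divisor 770: modified quotas Oakdale 5.081, Claybrook 7.718, Pinehurst 2.979, Ashgrove 16.700, Fernley 4.382, Stonebridge 13.118.
Rounding down: Oakdale 5, Claybrook 7, Pinehurst 2, Ashgrove 16, Fernley 4, Stonebridge 13 (total 47).

Oakdale 5; Claybrook 7; Pinehurst 2; Ashgrove 16; Fernley 4; Stonebridge 13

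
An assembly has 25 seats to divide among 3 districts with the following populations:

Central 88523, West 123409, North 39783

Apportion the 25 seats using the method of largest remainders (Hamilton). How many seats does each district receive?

Central: 9, West: 12, North: 4

Total 251715; standard divisor 251715/25 ≈ 10068.6.
Standard quotas: Central 8.7920, West 12.2568, North 3.9512.
Lower quotas: Central 8, West 12, North 3 (sum 23, leaving 2 seats).
Remainders in descending order: North 0.9512, Central 0.7920, West 0.2568.
Largest remainders: North, Central receive the extra seats.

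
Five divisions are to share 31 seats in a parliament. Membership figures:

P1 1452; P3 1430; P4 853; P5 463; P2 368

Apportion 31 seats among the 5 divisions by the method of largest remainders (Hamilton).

Standard divisor: 4566 ÷ 31 ≈ 147.29.
Standard quotas: P1 9.858, P3 9.709, P4 5.791, P5 3.143, P2 2.498.
Lower quotas: P1 9, P3 9, P4 5, P5 3, P2 2 (sum 28, leaving 3 seats).
Remainders in descending order: P1 0.858, P4 0.791, P3 0.709, P2 0.498, P5 0.143.
The surplus seats go to P1, P4, P3.

P1 10; P3 10; P4 6; P5 3; P2 2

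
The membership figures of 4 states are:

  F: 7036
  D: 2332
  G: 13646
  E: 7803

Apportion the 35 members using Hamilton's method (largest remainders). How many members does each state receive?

The standard divisor is 30817/35 ≈ 880.486.
Standard quotas: F 7.9910, D 2.6485, G 15.4983, E 8.8622.
Lower quotas: F 7, D 2, G 15, E 8 (sum 32, leaving 3 seats).
Remainders in descending order: F 0.9910, E 0.8622, D 0.6485, G 0.4983.
The surplus seats go to F, E, D.

F=8, D=3, G=15, E=9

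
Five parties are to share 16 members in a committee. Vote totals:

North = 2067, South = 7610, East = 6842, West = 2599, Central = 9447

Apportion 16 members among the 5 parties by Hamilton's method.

Total 28565; standard divisor 28565/16 ≈ 1785.312.
Standard quotas: North 1.1578, South 4.2626, East 3.8324, West 1.4558, Central 5.2915.
Lower quotas: North 1, South 4, East 3, West 1, Central 5 (sum 14, leaving 2 seats).
Remainders in descending order: East 0.8324, West 0.4558, Central 0.2915, South 0.2626, North 0.1578.
Largest remainders: East, West receive the extra seats.

North 1, South 4, East 4, West 2, Central 5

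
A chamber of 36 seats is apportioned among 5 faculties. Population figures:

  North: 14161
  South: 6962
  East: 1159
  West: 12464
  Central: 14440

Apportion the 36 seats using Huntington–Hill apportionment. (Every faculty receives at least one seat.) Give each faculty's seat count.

North 10; South 5; East 1; West 9; Central 11

With divisor 1363: modified quotas North 10.390, South 5.108, East 0.850, West 9.145, Central 10.594.
Geometric-mean thresholds: North √(10·11)=10.488, South √(5·6)=5.477, East (min 1), West √(9·10)=9.487, Central √(10·11)=10.488.
Each quota rounded against its threshold gives North 10, South 5, East 1, West 9, Central 11 (total 36).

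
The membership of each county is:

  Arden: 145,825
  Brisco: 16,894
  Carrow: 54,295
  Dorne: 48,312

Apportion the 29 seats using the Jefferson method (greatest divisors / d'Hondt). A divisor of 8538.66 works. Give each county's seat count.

With modified divisor 8538.66: modified quotas Arden 17.078, Brisco 1.979, Carrow 6.359, Dorne 5.658.
Rounding down: Arden 17, Brisco 1, Carrow 6, Dorne 5 (total 29).

Arden=17, Brisco=1, Carrow=6, Dorne=5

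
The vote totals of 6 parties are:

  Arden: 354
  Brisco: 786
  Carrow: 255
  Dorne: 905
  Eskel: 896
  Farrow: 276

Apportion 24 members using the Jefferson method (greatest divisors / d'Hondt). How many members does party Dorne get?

7

Standard divisor 3472/24 ≈ 144.667; standard quotas: Arden 2.447, Brisco 5.433, Carrow 1.763, Dorne 6.256, Eskel 6.194, Farrow 1.908.
Rounding down gives 2, 5, 1, 6, 6, 1 = 21 seats, so the divisor must be adjusted.
With modified divisor 128.9: modified quotas Arden 2.746, Brisco 6.098, Carrow 1.978, Dorne 7.021, Eskel 6.951, Farrow 2.141.
Rounding down: Arden 2, Brisco 6, Carrow 1, Dorne 7, Eskel 6, Farrow 2 (total 24).
Dorne receives 7.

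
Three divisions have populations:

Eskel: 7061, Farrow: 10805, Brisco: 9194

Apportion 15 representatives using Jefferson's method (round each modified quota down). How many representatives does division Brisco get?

5

Standard divisor 27060/15 ≈ 1804; standard quotas: Eskel 3.914, Farrow 5.989, Brisco 5.096.
Rounding down gives 3, 5, 5 = 13 seats, so the divisor must be adjusted.
With modified divisor 1700: modified quotas Eskel 4.154, Farrow 6.356, Brisco 5.408.
Rounding down: Eskel 4, Farrow 6, Brisco 5 (total 15).
Brisco receives 5.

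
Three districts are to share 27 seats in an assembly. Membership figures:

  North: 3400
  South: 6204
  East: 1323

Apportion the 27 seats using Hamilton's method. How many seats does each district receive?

North: 9, South: 15, East: 3

Standard divisor: 10927 ÷ 27 ≈ 404.704.
Standard quotas: North 8.4012, South 15.3297, East 3.2691.
Lower quotas: North 8, South 15, East 3 (sum 26, leaving 1 seat).
Remainders in descending order: North 0.4012, South 0.3297, East 0.2691.
The surplus seat goes to North.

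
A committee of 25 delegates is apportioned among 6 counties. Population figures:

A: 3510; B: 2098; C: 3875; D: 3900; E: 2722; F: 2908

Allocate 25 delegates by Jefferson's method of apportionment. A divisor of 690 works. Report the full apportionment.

With modified divisor 690: modified quotas A 5.087, B 3.041, C 5.616, D 5.652, E 3.945, F 4.214.
Rounding down: A 5, B 3, C 5, D 5, E 3, F 4 (total 25).

A 5, B 3, C 5, D 5, E 3, F 4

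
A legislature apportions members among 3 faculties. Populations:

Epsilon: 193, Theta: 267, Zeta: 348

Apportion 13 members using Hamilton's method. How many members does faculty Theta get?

4

The standard divisor is 808/13 ≈ 62.154.
Standard quotas: Epsilon 3.105, Theta 4.296, Zeta 5.599.
Lower quotas: Epsilon 3, Theta 4, Zeta 5 (sum 12, leaving 1 seat).
Remainders in descending order: Zeta 0.599, Theta 0.296, Epsilon 0.105.
The surplus seat goes to Zeta.
Theta receives 4.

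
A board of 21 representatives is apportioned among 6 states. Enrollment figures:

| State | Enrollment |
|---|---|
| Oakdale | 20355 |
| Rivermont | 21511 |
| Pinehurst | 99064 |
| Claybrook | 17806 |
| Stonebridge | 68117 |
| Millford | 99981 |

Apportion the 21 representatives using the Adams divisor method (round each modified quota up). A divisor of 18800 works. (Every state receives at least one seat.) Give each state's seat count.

Oakdale 2, Rivermont 2, Pinehurst 6, Claybrook 1, Stonebridge 4, Millford 6

With modified divisor 18800: modified quotas Oakdale 1.083, Rivermont 1.144, Pinehurst 5.269, Claybrook 0.947, Stonebridge 3.623, Millford 5.318.
Rounding up: Oakdale 2, Rivermont 2, Pinehurst 6, Claybrook 1, Stonebridge 4, Millford 6 (total 21).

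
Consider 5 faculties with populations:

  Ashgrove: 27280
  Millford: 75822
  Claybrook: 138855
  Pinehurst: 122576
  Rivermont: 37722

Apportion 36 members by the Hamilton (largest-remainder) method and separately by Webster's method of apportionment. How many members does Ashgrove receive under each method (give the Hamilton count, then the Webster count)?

Hamilton: Ashgrove 3, Millford 7, Claybrook 12, Pinehurst 11, Rivermont 3.
Webster: Ashgrove 2, Millford 7, Claybrook 13, Pinehurst 11, Rivermont 3.
Ashgrove gets 3 under Hamilton and 2 under Webster.

3 and 2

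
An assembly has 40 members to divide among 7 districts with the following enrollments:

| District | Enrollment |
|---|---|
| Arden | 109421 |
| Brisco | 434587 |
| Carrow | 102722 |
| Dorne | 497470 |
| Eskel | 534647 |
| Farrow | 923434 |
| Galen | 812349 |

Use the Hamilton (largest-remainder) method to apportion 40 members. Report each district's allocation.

The standard divisor is 3414630/40 ≈ 85365.75.
Standard quotas: Arden 1.2818, Brisco 5.0909, Carrow 1.2033, Dorne 5.8275, Eskel 6.2630, Farrow 10.8174, Galen 9.5161.
Lower quotas: Arden 1, Brisco 5, Carrow 1, Dorne 5, Eskel 6, Farrow 10, Galen 9 (sum 37, leaving 3 seats).
Remainders in descending order: Dorne 0.8275, Farrow 0.8174, Galen 0.5161, Arden 0.2818, Eskel 0.2630, Carrow 0.2033, Brisco 0.0909.
Largest remainders: Dorne, Farrow, Galen receive the extra seats.

Arden: 1, Brisco: 5, Carrow: 1, Dorne: 6, Eskel: 6, Farrow: 11, Galen: 10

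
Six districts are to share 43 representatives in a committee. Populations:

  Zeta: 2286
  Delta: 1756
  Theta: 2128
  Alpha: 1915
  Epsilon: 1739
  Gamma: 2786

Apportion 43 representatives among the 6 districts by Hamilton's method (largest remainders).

Standard divisor: 12610 ÷ 43 ≈ 293.256.
Standard quotas: Zeta 7.795, Delta 5.988, Theta 7.256, Alpha 6.530, Epsilon 5.930, Gamma 9.500.
Lower quotas: Zeta 7, Delta 5, Theta 7, Alpha 6, Epsilon 5, Gamma 9 (sum 39, leaving 4 seats).
Remainders in descending order: Delta 0.988, Epsilon 0.930, Zeta 0.795, Alpha 0.530, Gamma 0.500, Theta 0.256.
Largest remainders: Delta, Epsilon, Zeta, Alpha receive the extra seats.

Zeta=8, Delta=6, Theta=7, Alpha=7, Epsilon=6, Gamma=9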